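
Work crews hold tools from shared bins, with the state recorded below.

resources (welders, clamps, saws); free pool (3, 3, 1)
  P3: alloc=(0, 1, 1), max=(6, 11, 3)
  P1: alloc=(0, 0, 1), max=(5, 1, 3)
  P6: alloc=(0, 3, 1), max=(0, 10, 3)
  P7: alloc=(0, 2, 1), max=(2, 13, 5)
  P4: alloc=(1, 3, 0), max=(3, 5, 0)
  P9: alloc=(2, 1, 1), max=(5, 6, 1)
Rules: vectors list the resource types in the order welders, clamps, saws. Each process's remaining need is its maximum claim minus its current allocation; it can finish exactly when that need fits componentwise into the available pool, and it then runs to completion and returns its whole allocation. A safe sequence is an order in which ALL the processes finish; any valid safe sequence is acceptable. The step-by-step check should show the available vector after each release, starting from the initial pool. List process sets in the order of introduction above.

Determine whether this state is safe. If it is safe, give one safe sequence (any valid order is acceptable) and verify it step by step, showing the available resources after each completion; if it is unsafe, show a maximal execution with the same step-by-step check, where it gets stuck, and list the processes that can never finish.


The state is SAFE; one workable sequence: P4, P9, P6, P1, P3, P7.
Key observation: the first exact fit in this order is P6 — it needs (0, 7, 2) with (6, 7, 2) free, meeting a requested resource to the last unit.
Check, step by step:
  pool = (3, 3, 1)
  run P4 (needs (2, 2, 0), free (3, 3, 1)); after release of (1, 3, 0) the pool is (4, 6, 1)
  run P9 (needs (3, 5, 0), free (4, 6, 1)); after release of (2, 1, 1) the pool is (6, 7, 2)
  run P6 (needs (0, 7, 2), free (6, 7, 2)); after release of (0, 3, 1) the pool is (6, 10, 3)
  run P1 (needs (5, 1, 2), free (6, 10, 3)); after release of (0, 0, 1) the pool is (6, 10, 4)
  run P3 (needs (6, 10, 2), free (6, 10, 4)); after release of (0, 1, 1) the pool is (6, 11, 5)
  run P7 (needs (2, 11, 4), free (6, 11, 5)); after release of (0, 2, 1) the pool is (6, 13, 6)


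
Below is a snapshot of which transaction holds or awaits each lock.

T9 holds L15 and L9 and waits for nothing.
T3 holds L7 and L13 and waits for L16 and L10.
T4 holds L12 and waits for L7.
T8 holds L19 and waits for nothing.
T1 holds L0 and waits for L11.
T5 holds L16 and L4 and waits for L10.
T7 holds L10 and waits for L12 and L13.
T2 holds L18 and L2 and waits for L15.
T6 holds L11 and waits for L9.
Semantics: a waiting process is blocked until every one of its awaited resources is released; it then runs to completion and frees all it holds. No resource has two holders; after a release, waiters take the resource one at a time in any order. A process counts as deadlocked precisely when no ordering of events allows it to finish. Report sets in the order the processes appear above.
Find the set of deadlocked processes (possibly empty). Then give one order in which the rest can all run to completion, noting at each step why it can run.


The deadlocked set is T3, T4, T5 and T7.
Key observation: the wait chain closes on itself along T3 -> T5 -> T7 -> T3; T4 is caught in further circular waits.
A valid finishing order for the others: T9, T6, T1, T2, T8.
Walking it through:
  run T9 (it waits on nothing); releases L15 and L9
  run T6 (all its waits — L9 — are resolved); releases L11
  run T1 (all its waits — L11 — are resolved); releases L0
  run T2 (all its waits — L15 — are resolved); releases L18 and L2
  run T8 (it waits on nothing); releases L19


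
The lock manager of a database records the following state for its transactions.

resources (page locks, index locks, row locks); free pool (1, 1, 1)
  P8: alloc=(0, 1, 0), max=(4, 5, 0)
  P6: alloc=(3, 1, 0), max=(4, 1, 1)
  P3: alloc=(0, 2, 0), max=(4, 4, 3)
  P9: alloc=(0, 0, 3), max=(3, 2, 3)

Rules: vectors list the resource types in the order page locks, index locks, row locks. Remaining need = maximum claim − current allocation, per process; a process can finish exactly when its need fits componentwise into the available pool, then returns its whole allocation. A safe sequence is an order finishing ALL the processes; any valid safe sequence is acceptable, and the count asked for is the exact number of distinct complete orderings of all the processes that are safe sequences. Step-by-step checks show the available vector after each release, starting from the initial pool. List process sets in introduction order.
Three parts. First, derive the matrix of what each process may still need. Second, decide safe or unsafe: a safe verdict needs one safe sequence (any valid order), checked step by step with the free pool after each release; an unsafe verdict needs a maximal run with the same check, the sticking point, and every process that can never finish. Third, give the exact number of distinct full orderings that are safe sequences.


(1) Need matrix, components ordered page locks, index locks, row locks:
  P8: (4, 4, 0)
  P6: (1, 0, 1)
  P3: (4, 2, 3)
  P9: (3, 2, 0)
(2) SAFE — a valid safe sequence is P6, P9, P3, P8.
Key observation: the first exact fit in this order is P6 — it needs (1, 0, 1) with (1, 1, 1) free, meeting a requested resource to the last unit.
Walking it through:
  pool = (1, 1, 1)
  P6 needs (1, 0, 1) <= (1, 1, 1) -> finishes; pool += (3, 1, 0) = (4, 2, 1)
  P9 needs (3, 2, 0) <= (4, 2, 1) -> finishes; pool += (0, 0, 3) = (4, 2, 4)
  P3 needs (4, 2, 3) <= (4, 2, 4) -> finishes; pool += (0, 2, 0) = (4, 4, 4)
  P8 needs (4, 4, 0) <= (4, 4, 4) -> finishes; pool += (0, 1, 0) = (4, 5, 4)
(3) Precisely 1 of the possible complete orderings is a safe sequence.


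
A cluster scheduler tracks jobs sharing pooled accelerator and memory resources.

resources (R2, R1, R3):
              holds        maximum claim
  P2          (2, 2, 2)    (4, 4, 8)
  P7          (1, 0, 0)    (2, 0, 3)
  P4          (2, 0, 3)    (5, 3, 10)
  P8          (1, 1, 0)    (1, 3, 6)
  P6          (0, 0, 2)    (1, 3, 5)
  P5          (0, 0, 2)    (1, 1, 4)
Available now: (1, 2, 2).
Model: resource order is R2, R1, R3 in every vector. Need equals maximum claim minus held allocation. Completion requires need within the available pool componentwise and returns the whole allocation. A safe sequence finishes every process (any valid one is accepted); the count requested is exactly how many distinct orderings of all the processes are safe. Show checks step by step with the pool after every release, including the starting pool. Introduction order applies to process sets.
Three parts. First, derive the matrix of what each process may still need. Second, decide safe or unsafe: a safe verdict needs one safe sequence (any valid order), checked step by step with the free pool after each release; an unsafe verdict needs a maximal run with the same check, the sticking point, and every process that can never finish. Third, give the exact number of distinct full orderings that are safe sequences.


(1) Need matrix, components ordered R2, R1, R3:
  P2: (2, 2, 6)
  P7: (1, 0, 3)
  P4: (3, 3, 7)
  P8: (0, 2, 6)
  P6: (1, 3, 3)
  P5: (1, 1, 2)
(2) UNSAFE — no complete ordering exists.
Key observation: after P5, P7 the pool peaks at (2, 2, 4), and each blocked process is short somewhere: P2 on R3; P4 on R2, R1, R3; P8 on R3; P6 on R1.
Going as far as possible: P5, P7; after that, nothing fits. Step-by-step check:
  pool = (1, 2, 2)
  run P5 (needs (1, 1, 2), free (1, 2, 2)); after release of (0, 0, 2) the pool is (1, 2, 4)
  run P7 (needs (1, 0, 3), free (1, 2, 4)); after release of (1, 0, 0) the pool is (2, 2, 4)
  P2 cannot run: need (2, 2, 6) vs free (2, 2, 4) (insufficient R3)
  P4 cannot run: need (3, 3, 7) vs free (2, 2, 4) (insufficient R2, R1 and R3)
  P8 cannot run: need (0, 2, 6) vs free (2, 2, 4) (insufficient R3)
  P6 cannot run: need (1, 3, 3) vs free (2, 2, 4) (insufficient R1)
Permanently blocked: P2, P4, P8 and P6.
(3) Precisely 0 of the possible complete orderings are safe sequences.


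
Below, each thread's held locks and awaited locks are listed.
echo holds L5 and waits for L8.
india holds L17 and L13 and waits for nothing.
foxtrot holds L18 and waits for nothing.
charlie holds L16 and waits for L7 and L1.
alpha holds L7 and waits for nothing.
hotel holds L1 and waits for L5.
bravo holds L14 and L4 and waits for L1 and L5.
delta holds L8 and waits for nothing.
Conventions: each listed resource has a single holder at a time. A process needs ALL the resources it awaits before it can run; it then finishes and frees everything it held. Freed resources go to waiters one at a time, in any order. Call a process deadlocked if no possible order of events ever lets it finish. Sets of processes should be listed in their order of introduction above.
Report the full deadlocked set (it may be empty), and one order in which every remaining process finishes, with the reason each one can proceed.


Nothing here is deadlocked.
Key observation: every chain of waits terminates; starting from the processes that wait on nothing, all the rest unlock in turn.
One completion order for the rest: foxtrot, delta, india, echo, hotel, alpha, charlie, bravo.
Walking it through:
  foxtrot waits on nothing -> runs at once and releases L18
  delta waits on nothing -> runs at once and releases L8
  india waits on nothing -> runs at once and releases L17 and L13
  run echo (all its waits — L8 — are resolved); releases L5
  run hotel (all its waits — L5 — are resolved); releases L1
  alpha waits on nothing -> runs at once and releases L7
  run charlie (all its waits — L7 and L1 — are resolved); releases L16
  run bravo (all its waits — L1 and L5 — are resolved); releases L14 and L4


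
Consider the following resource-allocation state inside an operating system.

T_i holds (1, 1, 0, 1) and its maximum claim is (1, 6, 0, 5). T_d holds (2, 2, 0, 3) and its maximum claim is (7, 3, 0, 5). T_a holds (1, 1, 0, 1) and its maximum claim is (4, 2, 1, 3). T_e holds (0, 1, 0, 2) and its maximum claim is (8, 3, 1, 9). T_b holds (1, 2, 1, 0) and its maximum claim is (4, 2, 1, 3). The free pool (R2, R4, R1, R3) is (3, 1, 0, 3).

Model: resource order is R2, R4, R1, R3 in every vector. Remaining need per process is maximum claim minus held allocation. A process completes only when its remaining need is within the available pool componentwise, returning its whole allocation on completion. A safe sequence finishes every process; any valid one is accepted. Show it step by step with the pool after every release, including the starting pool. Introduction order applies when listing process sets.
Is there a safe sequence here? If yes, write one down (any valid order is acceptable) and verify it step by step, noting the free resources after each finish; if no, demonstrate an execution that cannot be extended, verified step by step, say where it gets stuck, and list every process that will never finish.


SAFE, for example via the order T_b, T_a, T_d, T_i, T_e.
Key observation: T_b is the earliest step where a requested resource binds exactly: need (3, 0, 0, 3), pool (3, 1, 0, 3) at its turn.
Verifying each step:
  pool = (3, 1, 0, 3)
  run T_b (needs (3, 0, 0, 3), free (3, 1, 0, 3)); after release of (1, 2, 1, 0) the pool is (4, 3, 1, 3)
  run T_a (needs (3, 1, 1, 2), free (4, 3, 1, 3)); after release of (1, 1, 0, 1) the pool is (5, 4, 1, 4)
  run T_d (needs (5, 1, 0, 2), free (5, 4, 1, 4)); after release of (2, 2, 0, 3) the pool is (7, 6, 1, 7)
  run T_i (needs (0, 5, 0, 4), free (7, 6, 1, 7)); after release of (1, 1, 0, 1) the pool is (8, 7, 1, 8)
  run T_e (needs (8, 2, 1, 7), free (8, 7, 1, 8)); after release of (0, 1, 0, 2) the pool is (8, 8, 1, 10)


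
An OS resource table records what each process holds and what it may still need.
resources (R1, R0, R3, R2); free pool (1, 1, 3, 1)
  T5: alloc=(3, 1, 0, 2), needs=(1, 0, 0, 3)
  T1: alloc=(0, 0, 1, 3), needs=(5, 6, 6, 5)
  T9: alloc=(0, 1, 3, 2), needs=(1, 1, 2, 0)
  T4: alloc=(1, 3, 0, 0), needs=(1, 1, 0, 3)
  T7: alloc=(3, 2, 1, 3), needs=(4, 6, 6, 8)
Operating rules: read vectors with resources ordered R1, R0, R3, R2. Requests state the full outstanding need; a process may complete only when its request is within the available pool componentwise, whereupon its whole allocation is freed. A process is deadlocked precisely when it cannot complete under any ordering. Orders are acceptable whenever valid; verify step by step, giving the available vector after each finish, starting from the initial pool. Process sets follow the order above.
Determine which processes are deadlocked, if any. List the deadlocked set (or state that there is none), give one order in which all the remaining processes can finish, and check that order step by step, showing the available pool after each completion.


The deadlocked set is empty.
Key observation: beginning at T9, releases accumulate fast enough that every process eventually fits.
The rest can finish in the order T9, T5, T4, T1, T7. Walking it through:
  pool = (1, 1, 3, 1)
  T9 needs (1, 1, 2, 0) <= (1, 1, 3, 1) -> finishes; pool += (0, 1, 3, 2) = (1, 2, 6, 3)
  T5 needs (1, 0, 0, 3) <= (1, 2, 6, 3) -> finishes; pool += (3, 1, 0, 2) = (4, 3, 6, 5)
  T4 needs (1, 1, 0, 3) <= (4, 3, 6, 5) -> finishes; pool += (1, 3, 0, 0) = (5, 6, 6, 5)
  T1 needs (5, 6, 6, 5) <= (5, 6, 6, 5) -> finishes; pool += (0, 0, 1, 3) = (5, 6, 7, 8)
  T7 needs (4, 6, 6, 8) <= (5, 6, 7, 8) -> finishes; pool += (3, 2, 1, 3) = (8, 8, 8, 11)


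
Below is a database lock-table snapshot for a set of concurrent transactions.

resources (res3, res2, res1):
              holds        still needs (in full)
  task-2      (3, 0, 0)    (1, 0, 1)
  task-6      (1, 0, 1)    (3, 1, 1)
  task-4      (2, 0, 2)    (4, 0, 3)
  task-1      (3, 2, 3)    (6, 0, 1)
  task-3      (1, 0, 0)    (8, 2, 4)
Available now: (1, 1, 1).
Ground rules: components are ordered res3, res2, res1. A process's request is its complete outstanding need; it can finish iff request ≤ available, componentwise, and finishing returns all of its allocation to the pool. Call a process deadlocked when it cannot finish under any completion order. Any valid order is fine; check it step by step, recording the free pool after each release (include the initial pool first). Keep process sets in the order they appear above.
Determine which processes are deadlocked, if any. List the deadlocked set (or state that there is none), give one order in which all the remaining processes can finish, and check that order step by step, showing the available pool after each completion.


Deadlocked set: task-4, task-1 and task-3.
Key observation: after task-2, task-6 the pool peaks at (5, 1, 2), and each blocked process is short somewhere: task-4 on res1; task-1 on res3; task-3 on res3, res2, res1.
A valid finishing order for the others: task-2, task-6. Verifying each step:
  pool = (1, 1, 1)
  task-2 needs (1, 0, 1) <= (1, 1, 1) -> finishes; pool += (3, 0, 0) = (4, 1, 1)
  task-6 needs (3, 1, 1) <= (4, 1, 1) -> finishes; pool += (1, 0, 1) = (5, 1, 2)
None of the blocked processes ever fits:
  blocked: task-4 wants (4, 0, 3), pool (5, 1, 2) — not enough res1
  blocked: task-1 wants (6, 0, 1), pool (5, 1, 2) — not enough res3
  blocked: task-3 wants (8, 2, 4), pool (5, 1, 2) — not enough res3, res2 and res1


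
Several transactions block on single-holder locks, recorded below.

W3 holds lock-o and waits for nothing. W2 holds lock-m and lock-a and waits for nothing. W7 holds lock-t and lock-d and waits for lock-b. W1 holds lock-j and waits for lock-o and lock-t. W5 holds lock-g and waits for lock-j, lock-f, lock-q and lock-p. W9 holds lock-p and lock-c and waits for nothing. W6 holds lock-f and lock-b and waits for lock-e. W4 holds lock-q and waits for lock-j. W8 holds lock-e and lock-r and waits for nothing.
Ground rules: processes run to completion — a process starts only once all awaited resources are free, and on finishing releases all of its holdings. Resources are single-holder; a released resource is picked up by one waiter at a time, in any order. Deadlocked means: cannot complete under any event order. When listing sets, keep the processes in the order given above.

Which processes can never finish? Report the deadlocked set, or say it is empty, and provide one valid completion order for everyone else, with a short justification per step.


Nothing here is deadlocked.
Key observation: all waits point, directly or indirectly, at processes that can finish, so nothing is permanently blocked.
A valid finishing order for the others: W8, W9, W6, W7, W3, W1, W4, W5, W2.
Verifying each step:
  W8 waits on nothing -> runs at once and releases lock-e and lock-r
  W9 waits on nothing -> runs at once and releases lock-p and lock-c
  run W6 (all its waits — lock-e — are resolved); releases lock-f and lock-b
  run W7 (all its waits — lock-b — are resolved); releases lock-t and lock-d
  W3 waits on nothing -> runs at once and releases lock-o
  run W1 (all its waits — lock-o and lock-t — are resolved); releases lock-j
  run W4 (all its waits — lock-j — are resolved); releases lock-q
  run W5 (all its waits — lock-j, lock-f, lock-q and lock-p — are resolved); releases lock-g
  W2 waits on nothing -> runs at once and releases lock-m and lock-a


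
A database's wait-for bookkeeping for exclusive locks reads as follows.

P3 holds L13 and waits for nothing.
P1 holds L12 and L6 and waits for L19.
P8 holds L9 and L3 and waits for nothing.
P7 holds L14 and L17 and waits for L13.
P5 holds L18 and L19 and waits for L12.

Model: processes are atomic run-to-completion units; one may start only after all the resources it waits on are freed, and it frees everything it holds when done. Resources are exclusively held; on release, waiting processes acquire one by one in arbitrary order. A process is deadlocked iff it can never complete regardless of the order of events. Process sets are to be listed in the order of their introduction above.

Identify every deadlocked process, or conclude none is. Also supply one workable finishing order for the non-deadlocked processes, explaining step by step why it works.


The deadlocked set is P1 and P5.
Key observation: the loop P1 -> P5 -> P1 blocks itself forever; no other process is dragged down with it.
One completion order for the rest: P3, P8, P7.
Check, step by step:
  P3: no waits; runs immediately, freeing L13
  P8: no waits; runs immediately, freeing L9 and L3
  run P7 (all its waits — L13 — are resolved); releases L14 and L17


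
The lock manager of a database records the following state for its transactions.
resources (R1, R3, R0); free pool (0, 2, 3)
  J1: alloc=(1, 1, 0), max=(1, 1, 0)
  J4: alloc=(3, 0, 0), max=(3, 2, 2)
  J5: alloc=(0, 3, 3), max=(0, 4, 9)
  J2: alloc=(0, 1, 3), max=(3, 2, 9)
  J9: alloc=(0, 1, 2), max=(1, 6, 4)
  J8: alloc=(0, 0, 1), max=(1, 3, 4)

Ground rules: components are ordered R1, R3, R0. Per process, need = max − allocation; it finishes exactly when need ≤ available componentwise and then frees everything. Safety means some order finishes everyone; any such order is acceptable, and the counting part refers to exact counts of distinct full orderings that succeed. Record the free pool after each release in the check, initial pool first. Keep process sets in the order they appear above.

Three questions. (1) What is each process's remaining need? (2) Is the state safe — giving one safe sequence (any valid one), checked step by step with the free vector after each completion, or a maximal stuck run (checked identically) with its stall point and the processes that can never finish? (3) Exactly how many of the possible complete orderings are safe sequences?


(1) Need matrix, components ordered R1, R3, R0:
  J1: (0, 0, 0)
  J4: (0, 2, 2)
  J5: (0, 1, 6)
  J2: (3, 1, 6)
  J9: (1, 5, 2)
  J8: (1, 3, 3)
(2) UNSAFE — no complete ordering exists.
Key observation: after J1, J4, J8 the pool peaks at (4, 3, 4), and each blocked process is short somewhere: J5 on R0; J2 on R0; J9 on R3.
Going as far as possible: J1, J4, J8; after that, nothing fits. Verifying each step:
  pool = (0, 2, 3)
  run J1 (needs (0, 0, 0), free (0, 2, 3)); after release of (1, 1, 0) the pool is (1, 3, 3)
  run J4 (needs (0, 2, 2), free (1, 3, 3)); after release of (3, 0, 0) the pool is (4, 3, 3)
  run J8 (needs (1, 3, 3), free (4, 3, 3)); after release of (0, 0, 1) the pool is (4, 3, 4)
  J5 cannot run: need (0, 1, 6) vs free (4, 3, 4) (insufficient R0)
  J2 cannot run: need (3, 1, 6) vs free (4, 3, 4) (insufficient R0)
  J9 cannot run: need (1, 5, 2) vs free (4, 3, 4) (insufficient R3)
Never able to finish: J5, J2 and J9.
(3) Precisely 0 of the possible complete orderings are safe sequences.


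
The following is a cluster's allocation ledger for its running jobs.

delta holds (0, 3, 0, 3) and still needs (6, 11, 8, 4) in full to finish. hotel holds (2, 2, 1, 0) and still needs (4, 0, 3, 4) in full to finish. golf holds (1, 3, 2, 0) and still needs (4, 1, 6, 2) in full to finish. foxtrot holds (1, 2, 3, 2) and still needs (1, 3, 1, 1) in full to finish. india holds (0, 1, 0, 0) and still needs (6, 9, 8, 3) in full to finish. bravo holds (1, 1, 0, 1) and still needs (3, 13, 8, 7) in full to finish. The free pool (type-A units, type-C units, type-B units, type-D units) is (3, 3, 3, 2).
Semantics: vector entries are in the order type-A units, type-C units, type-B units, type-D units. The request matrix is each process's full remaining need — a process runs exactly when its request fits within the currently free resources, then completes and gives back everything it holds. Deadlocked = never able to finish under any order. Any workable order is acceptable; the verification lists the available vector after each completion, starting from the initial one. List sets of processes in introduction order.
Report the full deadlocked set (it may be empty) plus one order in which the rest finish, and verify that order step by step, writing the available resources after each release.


No process is deadlocked.
Key observation: foxtrot leads a chain of completions in which each release enables another process.
One completion order for the rest: foxtrot, golf, hotel, india, delta, bravo. Step-by-step check:
  pool = (3, 3, 3, 2)
  foxtrot needs (1, 3, 1, 1) <= (3, 3, 3, 2) -> finishes; pool += (1, 2, 3, 2) = (4, 5, 6, 4)
  golf needs (4, 1, 6, 2) <= (4, 5, 6, 4) -> finishes; pool += (1, 3, 2, 0) = (5, 8, 8, 4)
  hotel needs (4, 0, 3, 4) <= (5, 8, 8, 4) -> finishes; pool += (2, 2, 1, 0) = (7, 10, 9, 4)
  india needs (6, 9, 8, 3) <= (7, 10, 9, 4) -> finishes; pool += (0, 1, 0, 0) = (7, 11, 9, 4)
  delta needs (6, 11, 8, 4) <= (7, 11, 9, 4) -> finishes; pool += (0, 3, 0, 3) = (7, 14, 9, 7)
  bravo needs (3, 13, 8, 7) <= (7, 14, 9, 7) -> finishes; pool += (1, 1, 0, 1) = (8, 15, 9, 8)


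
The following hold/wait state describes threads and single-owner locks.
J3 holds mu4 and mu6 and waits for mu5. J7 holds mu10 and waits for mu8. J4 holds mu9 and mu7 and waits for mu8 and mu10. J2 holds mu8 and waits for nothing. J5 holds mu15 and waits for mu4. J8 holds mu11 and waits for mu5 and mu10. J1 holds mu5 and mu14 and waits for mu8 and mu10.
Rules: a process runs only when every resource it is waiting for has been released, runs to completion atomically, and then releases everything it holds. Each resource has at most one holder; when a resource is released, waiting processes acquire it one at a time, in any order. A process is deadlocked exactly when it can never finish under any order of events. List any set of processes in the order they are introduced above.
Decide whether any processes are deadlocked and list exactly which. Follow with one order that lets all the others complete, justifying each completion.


The deadlocked set is empty.
Key observation: every chain of waits terminates; starting from the processes that wait on nothing, all the rest unlock in turn.
The rest can finish in the order J2, J7, J4, J1, J3, J8, J5.
Step-by-step check:
  J2 waits on nothing -> runs at once and releases mu8
  run J7 (all its waits — mu8 — are resolved); releases mu10
  run J4 (all its waits — mu8 and mu10 — are resolved); releases mu9 and mu7
  run J1 (all its waits — mu8 and mu10 — are resolved); releases mu5 and mu14
  run J3 (all its waits — mu5 — are resolved); releases mu4 and mu6
  run J8 (all its waits — mu5 and mu10 — are resolved); releases mu11
  run J5 (all its waits — mu4 — are resolved); releases mu15


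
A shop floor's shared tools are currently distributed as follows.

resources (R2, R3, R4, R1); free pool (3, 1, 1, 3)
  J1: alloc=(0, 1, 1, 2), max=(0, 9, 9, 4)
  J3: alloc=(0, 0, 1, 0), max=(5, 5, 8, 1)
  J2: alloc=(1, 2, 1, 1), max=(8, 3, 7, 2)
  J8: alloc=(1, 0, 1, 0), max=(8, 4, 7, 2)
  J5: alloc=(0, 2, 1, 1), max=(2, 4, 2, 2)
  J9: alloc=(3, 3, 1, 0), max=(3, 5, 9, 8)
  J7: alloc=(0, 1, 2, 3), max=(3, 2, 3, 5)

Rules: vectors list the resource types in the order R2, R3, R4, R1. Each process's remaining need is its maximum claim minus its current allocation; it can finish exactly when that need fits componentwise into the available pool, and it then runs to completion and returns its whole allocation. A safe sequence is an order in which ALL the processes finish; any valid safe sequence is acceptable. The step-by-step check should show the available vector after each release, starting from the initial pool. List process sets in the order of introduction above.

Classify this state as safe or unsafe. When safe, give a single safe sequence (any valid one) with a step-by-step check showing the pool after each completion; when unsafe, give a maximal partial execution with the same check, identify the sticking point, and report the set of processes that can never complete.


UNSAFE — no complete ordering exists.
Key observation: the pool after J7, J5 is (3, 4, 4, 7); every surviving request exceeds it in R4, so progress ends there.
The run J7, J5 cannot be extended any further. Verifying each step:
  pool = (3, 1, 1, 3)
  J7: need (3, 1, 1, 2) fits (3, 1, 1, 3); releases (0, 1, 2, 3), pool now (3, 2, 3, 6)
  J5: need (2, 2, 1, 1) fits (3, 2, 3, 6); releases (0, 2, 1, 1), pool now (3, 4, 4, 7)
  blocked: J1 wants (0, 8, 8, 2), pool (3, 4, 4, 7) — not enough R3 and R4
  blocked: J3 wants (5, 5, 7, 1), pool (3, 4, 4, 7) — not enough R2, R3 and R4
  blocked: J2 wants (7, 1, 6, 1), pool (3, 4, 4, 7) — not enough R2 and R4
  blocked: J8 wants (7, 4, 6, 2), pool (3, 4, 4, 7) — not enough R2 and R4
  blocked: J9 wants (0, 2, 8, 8), pool (3, 4, 4, 7) — not enough R4 and R1
Never able to finish: J1, J3, J2, J8 and J9.


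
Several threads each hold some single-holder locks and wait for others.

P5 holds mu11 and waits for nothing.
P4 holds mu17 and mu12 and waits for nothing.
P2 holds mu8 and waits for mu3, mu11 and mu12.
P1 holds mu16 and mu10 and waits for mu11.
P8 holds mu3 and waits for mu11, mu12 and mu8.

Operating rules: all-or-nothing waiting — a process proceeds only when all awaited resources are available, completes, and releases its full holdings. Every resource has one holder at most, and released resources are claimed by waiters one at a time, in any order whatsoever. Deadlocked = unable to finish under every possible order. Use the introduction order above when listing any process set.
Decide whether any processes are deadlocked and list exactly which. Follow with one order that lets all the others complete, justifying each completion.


Deadlocked set: P2 and P8.
Key observation: P2 -> P8 -> P2 is a circular wait — nothing in it can go first; no other process is dragged down with it.
A valid finishing order for the others: P4, P5, P1.
Walking it through:
  run P4 (it waits on nothing); releases mu17 and mu12
  run P5 (it waits on nothing); releases mu11
  P1 waits on mu11 — all released -> runs and releases mu16 and mu10


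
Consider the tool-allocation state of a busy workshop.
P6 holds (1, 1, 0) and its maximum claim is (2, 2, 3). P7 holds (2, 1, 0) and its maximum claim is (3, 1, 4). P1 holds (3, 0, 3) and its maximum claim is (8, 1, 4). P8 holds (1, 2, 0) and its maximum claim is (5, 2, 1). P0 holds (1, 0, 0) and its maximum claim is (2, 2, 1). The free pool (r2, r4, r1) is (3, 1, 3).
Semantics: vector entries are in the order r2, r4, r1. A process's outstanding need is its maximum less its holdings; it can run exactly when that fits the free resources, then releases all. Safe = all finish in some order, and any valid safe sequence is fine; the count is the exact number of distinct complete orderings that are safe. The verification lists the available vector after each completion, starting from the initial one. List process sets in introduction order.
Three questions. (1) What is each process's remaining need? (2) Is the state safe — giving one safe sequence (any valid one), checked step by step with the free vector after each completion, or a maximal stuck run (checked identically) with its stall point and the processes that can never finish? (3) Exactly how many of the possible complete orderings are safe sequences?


(1) Remaining need (order r2, r4, r1):
  P6: (1, 1, 3)
  P7: (1, 0, 4)
  P1: (5, 1, 1)
  P8: (4, 0, 1)
  P0: (1, 2, 1)
(2) SAFE — a valid safe sequence is P6, P0, P1, P8, P7.
Key observation: P6 marks the first exact bind of the order: its need (1, 1, 3) fits the free (3, 1, 3) with zero slack on a requested resource.
Step-by-step check:
  pool = (3, 1, 3)
  run P6 (needs (1, 1, 3), free (3, 1, 3)); after release of (1, 1, 0) the pool is (4, 2, 3)
  run P0 (needs (1, 2, 1), free (4, 2, 3)); after release of (1, 0, 0) the pool is (5, 2, 3)
  run P1 (needs (5, 1, 1), free (5, 2, 3)); after release of (3, 0, 3) the pool is (8, 2, 6)
  run P8 (needs (4, 0, 1), free (8, 2, 6)); after release of (1, 2, 0) the pool is (9, 4, 6)
  run P7 (needs (1, 0, 4), free (9, 4, 6)); after release of (2, 1, 0) the pool is (11, 5, 6)
(3) Precisely 6 of the possible complete orderings are safe sequences.


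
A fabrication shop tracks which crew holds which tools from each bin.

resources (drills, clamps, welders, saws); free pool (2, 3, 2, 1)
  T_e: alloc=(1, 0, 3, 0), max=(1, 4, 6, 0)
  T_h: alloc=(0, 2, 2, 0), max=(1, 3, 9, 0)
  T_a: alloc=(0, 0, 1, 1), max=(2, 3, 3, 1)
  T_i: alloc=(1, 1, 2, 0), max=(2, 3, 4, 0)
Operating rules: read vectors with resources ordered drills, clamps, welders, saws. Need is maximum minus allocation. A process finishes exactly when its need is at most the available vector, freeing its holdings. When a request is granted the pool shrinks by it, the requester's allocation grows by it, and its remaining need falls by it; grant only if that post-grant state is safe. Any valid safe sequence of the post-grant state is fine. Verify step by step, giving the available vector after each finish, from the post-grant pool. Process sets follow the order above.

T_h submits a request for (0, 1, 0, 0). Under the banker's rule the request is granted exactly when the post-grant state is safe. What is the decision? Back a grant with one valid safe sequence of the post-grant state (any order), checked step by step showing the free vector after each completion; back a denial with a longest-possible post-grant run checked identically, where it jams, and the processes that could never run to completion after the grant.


DENY. Granting would leave the state unsafe.
Key observation: after T_i, T_a the pool peaks at (3, 3, 5, 2), and each blocked process is short somewhere: T_e on clamps; T_h on welders.
After a pretend grant, a maximal execution: T_i, T_a — then nothing else fits. Check, step by step:
  pool = (2, 2, 2, 1)
  run T_i (needs (1, 2, 2, 0), free (2, 2, 2, 1)); after release of (1, 1, 2, 0) the pool is (3, 3, 4, 1)
  run T_a (needs (2, 3, 2, 0), free (3, 3, 4, 1)); after release of (0, 0, 1, 1) the pool is (3, 3, 5, 2)
  blocked: T_e wants (0, 4, 3, 0), pool (3, 3, 5, 2) — not enough clamps
  blocked: T_h wants (1, 0, 7, 0), pool (3, 3, 5, 2) — not enough welders
Processes that could never finish after the grant: T_e and T_h.


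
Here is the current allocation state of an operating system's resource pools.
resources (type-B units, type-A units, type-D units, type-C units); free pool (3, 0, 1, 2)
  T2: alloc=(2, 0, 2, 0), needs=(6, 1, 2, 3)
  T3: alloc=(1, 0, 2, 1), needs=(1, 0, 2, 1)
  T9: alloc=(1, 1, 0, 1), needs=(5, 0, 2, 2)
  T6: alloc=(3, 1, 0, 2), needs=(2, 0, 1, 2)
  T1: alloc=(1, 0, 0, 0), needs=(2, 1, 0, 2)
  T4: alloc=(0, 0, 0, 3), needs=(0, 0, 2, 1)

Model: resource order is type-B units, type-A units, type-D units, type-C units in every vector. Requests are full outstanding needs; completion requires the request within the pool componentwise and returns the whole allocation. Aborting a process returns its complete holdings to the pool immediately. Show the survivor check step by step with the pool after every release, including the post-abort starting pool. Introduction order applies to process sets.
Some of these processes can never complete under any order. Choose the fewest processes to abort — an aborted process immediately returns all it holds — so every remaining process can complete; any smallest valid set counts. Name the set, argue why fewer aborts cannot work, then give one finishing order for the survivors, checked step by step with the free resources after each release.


The answer: abort T3.
Key observation: before aborting T3, T4 was permanently blocked — no order could ever run it; afterwards it completes at step 1.
Why nothing smaller works: aborting no one leaves the state deadlocked as given.
Survivors finish in the order: T4, T6, T2, T1, T9. Verifying each step (pool after the aborts first):
  pool = (4, 0, 3, 3)
  T4: need (0, 0, 2, 1) fits (4, 0, 3, 3); releases (0, 0, 0, 3), pool now (4, 0, 3, 6)
  T6: need (2, 0, 1, 2) fits (4, 0, 3, 6); releases (3, 1, 0, 2), pool now (7, 1, 3, 8)
  T2: need (6, 1, 2, 3) fits (7, 1, 3, 8); releases (2, 0, 2, 0), pool now (9, 1, 5, 8)
  T1: need (2, 1, 0, 2) fits (9, 1, 5, 8); releases (1, 0, 0, 0), pool now (10, 1, 5, 8)
  T9: need (5, 0, 2, 2) fits (10, 1, 5, 8); releases (1, 1, 0, 1), pool now (11, 2, 5, 9)


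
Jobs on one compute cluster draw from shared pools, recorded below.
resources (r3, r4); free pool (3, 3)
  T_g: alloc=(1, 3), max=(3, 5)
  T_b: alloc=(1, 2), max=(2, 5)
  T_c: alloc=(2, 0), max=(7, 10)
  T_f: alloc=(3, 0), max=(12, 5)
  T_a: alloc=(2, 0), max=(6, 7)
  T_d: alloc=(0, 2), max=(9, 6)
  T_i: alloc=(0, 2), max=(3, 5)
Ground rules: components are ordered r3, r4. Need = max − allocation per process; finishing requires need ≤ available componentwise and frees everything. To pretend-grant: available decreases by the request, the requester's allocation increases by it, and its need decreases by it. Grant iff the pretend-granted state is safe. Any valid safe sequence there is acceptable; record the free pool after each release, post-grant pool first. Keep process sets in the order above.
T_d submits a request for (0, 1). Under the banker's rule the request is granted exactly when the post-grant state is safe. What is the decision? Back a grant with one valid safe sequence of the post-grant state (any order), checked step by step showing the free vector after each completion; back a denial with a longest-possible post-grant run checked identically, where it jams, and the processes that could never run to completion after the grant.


DENY. Granting would leave the state unsafe.
Key observation: after T_g, T_i, T_a, T_b the pool peaks at (7, 9), and each blocked process is short somewhere: T_c on r4; T_f on r3; T_d on r3.
After a pretend grant, a maximal execution: T_g, T_i, T_a, T_b — then nothing else fits. Walking it through:
  pool = (3, 2)
  T_g needs (2, 2) <= (3, 2) -> finishes; pool += (1, 3) = (4, 5)
  T_i needs (3, 3) <= (4, 5) -> finishes; pool += (0, 2) = (4, 7)
  T_a needs (4, 7) <= (4, 7) -> finishes; pool += (2, 0) = (6, 7)
  T_b needs (1, 3) <= (6, 7) -> finishes; pool += (1, 2) = (7, 9)
  blocked: T_c wants (5, 10), pool (7, 9) — not enough r4
  blocked: T_f wants (9, 5), pool (7, 9) — not enough r3
  blocked: T_d wants (9, 3), pool (7, 9) — not enough r3
Post-grant, the permanently blocked set is T_c, T_f and T_d.


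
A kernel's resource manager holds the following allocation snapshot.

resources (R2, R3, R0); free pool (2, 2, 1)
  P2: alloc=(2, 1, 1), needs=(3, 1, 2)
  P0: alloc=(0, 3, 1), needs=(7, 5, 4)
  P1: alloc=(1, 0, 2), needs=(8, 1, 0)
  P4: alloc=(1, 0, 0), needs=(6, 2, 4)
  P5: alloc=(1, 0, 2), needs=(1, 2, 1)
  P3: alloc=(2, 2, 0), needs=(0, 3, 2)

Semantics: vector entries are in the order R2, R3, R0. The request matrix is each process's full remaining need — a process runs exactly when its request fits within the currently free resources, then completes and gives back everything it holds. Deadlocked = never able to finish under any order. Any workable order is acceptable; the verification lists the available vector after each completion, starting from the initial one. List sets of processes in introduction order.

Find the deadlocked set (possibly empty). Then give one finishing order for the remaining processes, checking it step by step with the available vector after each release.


No process is deadlocked.
Key observation: P5 fits the free pool immediately, and its release cascades until everyone finishes.
One completion order for the rest: P5, P2, P3, P4, P1, P0. Verifying each step:
  pool = (2, 2, 1)
  run P5 (needs (1, 2, 1), free (2, 2, 1)); after release of (1, 0, 2) the pool is (3, 2, 3)
  run P2 (needs (3, 1, 2), free (3, 2, 3)); after release of (2, 1, 1) the pool is (5, 3, 4)
  run P3 (needs (0, 3, 2), free (5, 3, 4)); after release of (2, 2, 0) the pool is (7, 5, 4)
  run P4 (needs (6, 2, 4), free (7, 5, 4)); after release of (1, 0, 0) the pool is (8, 5, 4)
  run P1 (needs (8, 1, 0), free (8, 5, 4)); after release of (1, 0, 2) the pool is (9, 5, 6)
  run P0 (needs (7, 5, 4), free (9, 5, 6)); after release of (0, 3, 1) the pool is (9, 8, 7)


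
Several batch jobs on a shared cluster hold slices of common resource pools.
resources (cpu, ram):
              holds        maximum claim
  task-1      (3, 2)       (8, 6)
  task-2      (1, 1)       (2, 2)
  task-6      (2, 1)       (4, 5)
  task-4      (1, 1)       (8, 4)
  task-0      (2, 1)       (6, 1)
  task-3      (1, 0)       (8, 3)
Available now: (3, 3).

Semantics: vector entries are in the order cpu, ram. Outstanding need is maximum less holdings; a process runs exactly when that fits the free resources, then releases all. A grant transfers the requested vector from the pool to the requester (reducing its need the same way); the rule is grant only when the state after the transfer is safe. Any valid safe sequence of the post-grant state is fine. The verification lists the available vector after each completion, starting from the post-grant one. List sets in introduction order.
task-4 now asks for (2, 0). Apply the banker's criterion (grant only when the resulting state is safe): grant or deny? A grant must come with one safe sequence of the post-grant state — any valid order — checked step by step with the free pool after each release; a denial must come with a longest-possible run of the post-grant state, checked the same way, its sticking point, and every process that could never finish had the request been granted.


GRANT — the state after the grant stays safe, e.g. via task-2, task-6, task-0, task-4, task-1, task-3.
Key observation: (1, 3) free after granting still covers task-2 first, and each release covers the next.
Check on the post-grant state, step by step:
  pool = (1, 3)
  task-2: need (1, 1) fits (1, 3); releases (1, 1), pool now (2, 4)
  task-6: need (2, 4) fits (2, 4); releases (2, 1), pool now (4, 5)
  task-0: need (4, 0) fits (4, 5); releases (2, 1), pool now (6, 6)
  task-4: need (5, 3) fits (6, 6); releases (3, 1), pool now (9, 7)
  task-1: need (5, 4) fits (9, 7); releases (3, 2), pool now (12, 9)
  task-3: need (7, 3) fits (12, 9); releases (1, 0), pool now (13, 9)


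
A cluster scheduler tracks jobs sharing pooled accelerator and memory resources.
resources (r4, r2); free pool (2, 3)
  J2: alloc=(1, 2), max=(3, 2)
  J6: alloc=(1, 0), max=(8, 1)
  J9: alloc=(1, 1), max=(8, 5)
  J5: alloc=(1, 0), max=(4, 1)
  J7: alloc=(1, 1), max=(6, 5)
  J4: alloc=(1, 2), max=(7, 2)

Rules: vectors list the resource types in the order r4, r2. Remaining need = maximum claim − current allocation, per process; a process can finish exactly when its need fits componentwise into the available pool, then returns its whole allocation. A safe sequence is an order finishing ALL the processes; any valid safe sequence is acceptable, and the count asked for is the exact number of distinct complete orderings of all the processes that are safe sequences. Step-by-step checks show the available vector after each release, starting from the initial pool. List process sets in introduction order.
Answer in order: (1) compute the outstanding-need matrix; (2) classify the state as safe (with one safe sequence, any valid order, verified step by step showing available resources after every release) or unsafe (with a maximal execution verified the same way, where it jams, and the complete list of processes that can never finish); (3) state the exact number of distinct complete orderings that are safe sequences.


(1) Need matrix, components ordered r4, r2:
  J2: (2, 0)
  J6: (7, 1)
  J9: (7, 4)
  J5: (3, 1)
  J7: (5, 4)
  J4: (6, 0)
(2) The state is UNSAFE.
Key observation: no order helps: past J2, J5, the free pool tops out at (4, 5), below what each blocked process needs in r4.
A maximal execution: J2, J5 — then nothing else fits. Check, step by step:
  pool = (2, 3)
  run J2 (needs (2, 0), free (2, 3)); after release of (1, 2) the pool is (3, 5)
  run J5 (needs (3, 1), free (3, 5)); after release of (1, 0) the pool is (4, 5)
  J6 still needs (7, 1) but only (4, 5) is free — short on r4
  J9 still needs (7, 4) but only (4, 5) is free — short on r4
  J7 still needs (5, 4) but only (4, 5) is free — short on r4
  J4 still needs (6, 0) but only (4, 5) is free — short on r4
Never able to finish: J6, J9, J7 and J4.
(3) The exact count: 0 of the possible complete orderings are safe sequences.
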